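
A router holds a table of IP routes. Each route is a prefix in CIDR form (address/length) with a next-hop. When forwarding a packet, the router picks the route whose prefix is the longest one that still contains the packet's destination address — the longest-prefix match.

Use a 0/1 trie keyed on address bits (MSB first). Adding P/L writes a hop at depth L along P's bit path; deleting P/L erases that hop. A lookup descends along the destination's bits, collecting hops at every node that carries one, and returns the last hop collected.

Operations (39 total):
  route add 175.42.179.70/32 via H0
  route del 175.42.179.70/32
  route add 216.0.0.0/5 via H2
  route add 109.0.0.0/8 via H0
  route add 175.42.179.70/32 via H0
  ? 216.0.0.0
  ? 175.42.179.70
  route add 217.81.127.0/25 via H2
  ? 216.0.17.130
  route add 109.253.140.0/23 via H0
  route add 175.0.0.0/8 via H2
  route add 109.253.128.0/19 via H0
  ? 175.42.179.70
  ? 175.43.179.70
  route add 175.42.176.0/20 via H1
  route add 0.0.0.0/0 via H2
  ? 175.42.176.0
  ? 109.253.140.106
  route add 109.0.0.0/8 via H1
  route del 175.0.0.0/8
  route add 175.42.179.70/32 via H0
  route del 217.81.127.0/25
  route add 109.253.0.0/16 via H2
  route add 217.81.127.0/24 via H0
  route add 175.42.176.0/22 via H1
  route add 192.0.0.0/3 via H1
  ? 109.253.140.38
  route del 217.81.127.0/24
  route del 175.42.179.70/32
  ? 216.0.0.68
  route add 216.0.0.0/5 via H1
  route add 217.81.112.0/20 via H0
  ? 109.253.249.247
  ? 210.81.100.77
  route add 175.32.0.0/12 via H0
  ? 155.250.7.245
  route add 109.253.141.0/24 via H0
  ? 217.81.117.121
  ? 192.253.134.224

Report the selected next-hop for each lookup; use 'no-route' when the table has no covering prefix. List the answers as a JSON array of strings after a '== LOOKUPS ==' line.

Apply in order:
  add 175.42.179.70/32 -> H0 at depth 32
  del 175.42.179.70/32 (clear depth 32)
  add 216.0.0.0/5 -> H2 at depth 5
  add 109.0.0.0/8 -> H0 at depth 8
  add 175.42.179.70/32 -> H0 at depth 32
  lookup 216.0.0.0: bits 11011 walk d0:-→d1:-→d2:-→d3:-→d4:-→d5:H2 -> H2
  lookup 175.42.179.70: bits 10101111001010101011001101000110 walk d0:-→d1:-→d2:-→d3:-→d4:-→d5:-→d6:-→d7:-→d8:-→d9:-→d10:-→d11:-→d12:-→d13:-→d14:-→d15:-→d16:-→d17:-→d18:-→d19:-→d20:-→d21:-→d22:-→d23:-→d24:-→d25:-→d26:-→d27:-→d28:-→d29:-→d30:-→d31:-→d32:H0 -> H0
  add 217.81.127.0/25 -> H2 at depth 25
  lookup 216.0.17.130: bits 1101100 walk d0:-→d1:-→d2:-→d3:-→d4:-→d5:H2→d6:-→d7:- -> H2
  add 109.253.140.0/23 -> H0 at depth 23
  add 175.0.0.0/8 -> H2 at depth 8
  add 109.253.128.0/19 -> H0 at depth 19
  lookup 175.42.179.70: bits 10101111001010101011001101000110 walk d0:-→d1:-→d2:-→d3:-→d4:-→d5:-→d6:-→d7:-→d8:H2→d9:-→d10:-→d11:-→d12:-→d13:-→d14:-→d15:-→d16:-→d17:-→d18:-→d19:-→d20:-→d21:-→d22:-→d23:-→d24:-→d25:-→d26:-→d27:-→d28:-→d29:-→d30:-→d31:-→d32:H0 -> H0
  lookup 175.43.179.70: bits 101011110010101 walk d0:-→d1:-→d2:-→d3:-→d4:-→d5:-→d6:-→d7:-→d8:H2→d9:-→d10:-→d11:-→d12:-→d13:-→d14:-→d15:- -> H2
  add 175.42.176.0/20 -> H1 at depth 20
  add 0.0.0.0/0 -> H2 at depth 0
  lookup 175.42.176.0: bits 1010111100101010101100 walk d0:H2→d1:-→d2:-→d3:-→d4:-→d5:-→d6:-→d7:-→d8:H2→d9:-→d10:-→d11:-→d12:-→d13:-→d14:-→d15:-→d16:-→d17:-→d18:-→d19:-→d20:H1→d21:-→d22:- -> H1
  lookup 109.253.140.106: bits 01101101111111011000110 walk d0:H2→d1:-→d2:-→d3:-→d4:-→d5:-→d6:-→d7:-→d8:H0→d9:-→d10:-→d11:-→d12:-→d13:-→d14:-→d15:-→d16:-→d17:-→d18:-→d19:H0→d20:-→d21:-→d22:-→d23:H0 -> H0
  add 109.0.0.0/8 -> H1 at depth 8
  del 175.0.0.0/8 (clear depth 8)
  add 175.42.179.70/32 -> H0 at depth 32
  del 217.81.127.0/25 (clear depth 25)
  add 109.253.0.0/16 -> H2 at depth 16
  add 217.81.127.0/24 -> H0 at depth 24
  add 175.42.176.0/22 -> H1 at depth 22
  add 192.0.0.0/3 -> H1 at depth 3
  lookup 109.253.140.38: bits 01101101111111011000110 walk d0:H2→d1:-→d2:-→d3:-→d4:-→d5:-→d6:-→d7:-→d8:H1→d9:-→d10:-→d11:-→d12:-→d13:-→d14:-→d15:-→d16:H2→d17:-→d18:-→d19:H0→d20:-→d21:-→d22:-→d23:H0 -> H0
  del 217.81.127.0/24 (clear depth 24)
  del 175.42.179.70/32 (clear depth 32)
  lookup 216.0.0.68: bits 1101100 walk d0:H2→d1:-→d2:-→d3:H1→d4:-→d5:H2→d6:-→d7:- -> H2
  add 216.0.0.0/5 -> H1 at depth 5
  add 217.81.112.0/20 -> H0 at depth 20
  lookup 109.253.249.247: bits 01101101111111011 walk d0:H2→d1:-→d2:-→d3:-→d4:-→d5:-→d6:-→d7:-→d8:H1→d9:-→d10:-→d11:-→d12:-→d13:-→d14:-→d15:-→d16:H2→d17:- -> H2
  lookup 210.81.100.77: bits 1101 walk d0:H2→d1:-→d2:-→d3:H1→d4:- -> H1
  add 175.32.0.0/12 -> H0 at depth 12
  lookup 155.250.7.245: bits 10 walk d0:H2→d1:-→d2:- -> H2
  add 109.253.141.0/24 -> H0 at depth 24
  lookup 217.81.117.121: bits 11011001010100010111 walk d0:H2→d1:-→d2:-→d3:H1→d4:-→d5:H1→d6:-→d7:-→d8:-→d9:-→d10:-→d11:-→d12:-→d13:-→d14:-→d15:-→d16:-→d17:-→d18:-→d19:-→d20:H0 -> H0
  lookup 192.253.134.224: bits 110 walk d0:H2→d1:-→d2:-→d3:H1 -> H1

== LOOKUPS ==
["H2","H0","H2","H0","H2","H1","H0","H0","H2","H2","H1","H2","H0","H1"]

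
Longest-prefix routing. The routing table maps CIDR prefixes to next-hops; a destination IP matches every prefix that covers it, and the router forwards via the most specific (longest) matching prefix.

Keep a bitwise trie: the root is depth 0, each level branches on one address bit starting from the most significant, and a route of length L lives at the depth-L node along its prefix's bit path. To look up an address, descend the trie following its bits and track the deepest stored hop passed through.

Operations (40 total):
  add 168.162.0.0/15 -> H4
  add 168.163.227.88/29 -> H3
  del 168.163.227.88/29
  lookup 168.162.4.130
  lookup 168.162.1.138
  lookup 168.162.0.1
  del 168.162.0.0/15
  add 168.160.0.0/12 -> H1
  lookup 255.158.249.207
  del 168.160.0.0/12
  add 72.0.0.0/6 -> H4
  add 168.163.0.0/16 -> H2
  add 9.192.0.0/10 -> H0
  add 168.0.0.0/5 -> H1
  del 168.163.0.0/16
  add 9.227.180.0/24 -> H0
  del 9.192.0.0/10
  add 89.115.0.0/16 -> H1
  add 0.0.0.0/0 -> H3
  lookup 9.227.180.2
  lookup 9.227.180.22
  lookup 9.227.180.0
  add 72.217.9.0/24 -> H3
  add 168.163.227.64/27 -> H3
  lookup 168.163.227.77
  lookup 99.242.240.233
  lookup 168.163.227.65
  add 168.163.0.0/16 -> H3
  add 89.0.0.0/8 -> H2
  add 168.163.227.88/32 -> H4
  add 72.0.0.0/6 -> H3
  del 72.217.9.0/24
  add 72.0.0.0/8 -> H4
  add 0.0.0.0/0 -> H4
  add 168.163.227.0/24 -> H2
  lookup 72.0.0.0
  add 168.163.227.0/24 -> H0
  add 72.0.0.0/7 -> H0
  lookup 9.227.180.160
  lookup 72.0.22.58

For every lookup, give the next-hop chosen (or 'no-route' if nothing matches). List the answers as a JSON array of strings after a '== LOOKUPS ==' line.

Apply in order:
  add 168.162.0.0/15 -> H4 at depth 15
  add 168.163.227.88/29 -> H3 at depth 29
  - 168.163.227.88/29 clear@29
  lookup 168.162.4.130: bits 101010001010001 walk d0:-→d1:-→d2:-→d3:-→d4:-→d5:-→d6:-→d7:-→d8:-→d9:-→d10:-→d11:-→d12:-→d13:-→d14:-→d15:H4 -> H4
  lookup 168.162.1.138: bits 101010001010001 walk d0:-→d1:-→d2:-→d3:-→d4:-→d5:-→d6:-→d7:-→d8:-→d9:-→d10:-→d11:-→d12:-→d13:-→d14:-→d15:H4 -> H4
  lookup 168.162.0.1: bits 101010001010001 walk d0:-→d1:-→d2:-→d3:-→d4:-→d5:-→d6:-→d7:-→d8:-→d9:-→d10:-→d11:-→d12:-→d13:-→d14:-→d15:H4 -> H4
  - 168.162.0.0/15 clear@15
  add 168.160.0.0/12 -> H1 at depth 12
  lookup 255.158.249.207: bits 1 walk d0:-→d1:- -> no-route
  - 168.160.0.0/12 clear@12
  add 72.0.0.0/6 -> H4 at depth 6
  add 168.163.0.0/16 -> H2 at depth 16
  add 9.192.0.0/10 -> H0 at depth 10
  add 168.0.0.0/5 -> H1 at depth 5
  - 168.163.0.0/16 clear@16
  add 9.227.180.0/24 -> H0 at depth 24
  - 9.192.0.0/10 clear@10
  add 89.115.0.0/16 -> H1 at depth 16
  add 0.0.0.0/0 -> H3 at depth 0
  lookup 9.227.180.2: bits 000010011110001110110100 walk d0:H3→d1:-→d2:-→d3:-→d4:-→d5:-→d6:-→d7:-→d8:-→d9:-→d10:-→d11:-→d12:-→d13:-→d14:-→d15:-→d16:-→d17:-→d18:-→d19:-→d20:-→d21:-→d22:-→d23:-→d24:H0 -> H0
  lookup 9.227.180.22: bits 000010011110001110110100 walk d0:H3→d1:-→d2:-→d3:-→d4:-→d5:-→d6:-→d7:-→d8:-→d9:-→d10:-→d11:-→d12:-→d13:-→d14:-→d15:-→d16:-→d17:-→d18:-→d19:-→d20:-→d21:-→d22:-→d23:-→d24:H0 -> H0
  lookup 9.227.180.0: bits 000010011110001110110100 walk d0:H3→d1:-→d2:-→d3:-→d4:-→d5:-→d6:-→d7:-→d8:-→d9:-→d10:-→d11:-→d12:-→d13:-→d14:-→d15:-→d16:-→d17:-→d18:-→d19:-→d20:-→d21:-→d22:-→d23:-→d24:H0 -> H0
  add 72.217.9.0/24 -> H3 at depth 24
  add 168.163.227.64/27 -> H3 at depth 27
  lookup 168.163.227.77: bits 101010001010001111100011010 walk d0:H3→d1:-→d2:-→d3:-→d4:-→d5:H1→d6:-→d7:-→d8:-→d9:-→d10:-→d11:-→d12:-→d13:-→d14:-→d15:-→d16:-→d17:-→d18:-→d19:-→d20:-→d21:-→d22:-→d23:-→d24:-→d25:-→d26:-→d27:H3 -> H3
  lookup 99.242.240.233: bits 01 walk d0:H3→d1:-→d2:- -> H3
  lookup 168.163.227.65: bits 101010001010001111100011010 walk d0:H3→d1:-→d2:-→d3:-→d4:-→d5:H1→d6:-→d7:-→d8:-→d9:-→d10:-→d11:-→d12:-→d13:-→d14:-→d15:-→d16:-→d17:-→d18:-→d19:-→d20:-→d21:-→d22:-→d23:-→d24:-→d25:-→d26:-→d27:H3 -> H3
  add 168.163.0.0/16 -> H3 at depth 16
  add 89.0.0.0/8 -> H2 at depth 8
  add 168.163.227.88/32 -> H4 at depth 32
  add 72.0.0.0/6 -> H3 at depth 6
  - 72.217.9.0/24 clear@24
  add 72.0.0.0/8 -> H4 at depth 8
  add 0.0.0.0/0 -> H4 at depth 0
  add 168.163.227.0/24 -> H2 at depth 24
  lookup 72.0.0.0: bits 01001000 walk d0:H4→d1:-→d2:-→d3:-→d4:-→d5:-→d6:H3→d7:-→d8:H4 -> H4
  add 168.163.227.0/24 -> H0 at depth 24
  add 72.0.0.0/7 -> H0 at depth 7
  lookup 9.227.180.160: bits 000010011110001110110100 walk d0:H4→d1:-→d2:-→d3:-→d4:-→d5:-→d6:-→d7:-→d8:-→d9:-→d10:-→d11:-→d12:-→d13:-→d14:-→d15:-→d16:-→d17:-→d18:-→d19:-→d20:-→d21:-→d22:-→d23:-→d24:H0 -> H0
  lookup 72.0.22.58: bits 01001000 walk d0:H4→d1:-→d2:-→d3:-→d4:-→d5:-→d6:H3→d7:H0→d8:H4 -> H4

== LOOKUPS ==
["H4","H4","H4","no-route","H0","H0","H0","H3","H3","H3","H4","H0","H4"]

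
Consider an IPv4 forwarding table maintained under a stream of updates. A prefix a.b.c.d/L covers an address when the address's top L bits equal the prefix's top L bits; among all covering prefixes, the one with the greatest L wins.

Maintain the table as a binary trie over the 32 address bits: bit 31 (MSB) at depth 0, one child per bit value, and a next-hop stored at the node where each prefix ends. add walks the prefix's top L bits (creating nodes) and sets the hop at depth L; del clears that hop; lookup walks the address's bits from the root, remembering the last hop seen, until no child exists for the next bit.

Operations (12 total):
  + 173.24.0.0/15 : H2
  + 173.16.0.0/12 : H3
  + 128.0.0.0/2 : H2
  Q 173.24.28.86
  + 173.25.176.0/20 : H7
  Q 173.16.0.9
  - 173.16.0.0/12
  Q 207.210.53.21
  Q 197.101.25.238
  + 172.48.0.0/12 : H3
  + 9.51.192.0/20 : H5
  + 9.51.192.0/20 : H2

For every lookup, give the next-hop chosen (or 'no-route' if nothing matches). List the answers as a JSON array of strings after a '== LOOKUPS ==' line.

Process each operation:
  + 173.24.0.0/15 (H2) depth=15
  + 173.16.0.0/12 (H3) depth=12
  + 128.0.0.0/2 (H2) depth=2
  lookup 173.24.28.86: bits 101011010001100 walk d0:-→d1:-→d2:H2→d3:-→d4:-→d5:-→d6:-→d7:-→d8:-→d9:-→d10:-→d11:-→d12:H3→d13:-→d14:-→d15:H2 -> H2
  + 173.25.176.0/20 (H7) depth=20
  lookup 173.16.0.9: bits 101011010001 walk d0:-→d1:-→d2:H2→d3:-→d4:-→d5:-→d6:-→d7:-→d8:-→d9:-→d10:-→d11:-→d12:H3 -> H3
  del 173.16.0.0/12 (clear depth 12)
  lookup 207.210.53.21: bits 1 walk d0:-→d1:- -> no-route
  lookup 197.101.25.238: bits 1 walk d0:-→d1:- -> no-route
  + 172.48.0.0/12 (H3) depth=12
  + 9.51.192.0/20 (H5) depth=20
  + 9.51.192.0/20 (H2) depth=20

== LOOKUPS ==
["H2","H3","no-route","no-route"]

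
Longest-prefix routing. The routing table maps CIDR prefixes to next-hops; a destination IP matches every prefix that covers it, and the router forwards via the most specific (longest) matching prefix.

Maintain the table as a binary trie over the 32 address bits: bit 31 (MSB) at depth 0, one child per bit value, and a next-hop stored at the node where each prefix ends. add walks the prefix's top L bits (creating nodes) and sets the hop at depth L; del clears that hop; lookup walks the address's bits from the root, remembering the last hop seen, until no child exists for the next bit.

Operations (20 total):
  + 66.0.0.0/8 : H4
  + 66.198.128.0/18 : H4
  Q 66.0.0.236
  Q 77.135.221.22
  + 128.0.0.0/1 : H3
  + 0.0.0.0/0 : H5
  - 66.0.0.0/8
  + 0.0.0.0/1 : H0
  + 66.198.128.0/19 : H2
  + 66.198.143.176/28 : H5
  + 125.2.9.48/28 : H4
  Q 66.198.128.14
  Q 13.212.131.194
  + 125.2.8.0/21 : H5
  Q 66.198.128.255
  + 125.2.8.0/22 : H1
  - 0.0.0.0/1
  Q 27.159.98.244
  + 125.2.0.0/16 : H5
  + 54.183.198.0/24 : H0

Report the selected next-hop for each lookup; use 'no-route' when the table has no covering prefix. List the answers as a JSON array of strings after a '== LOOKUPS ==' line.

Apply in order:
  add 66.0.0.0/8 -> H4 at depth 8
  add 66.198.128.0/18 -> H4 at depth 18
  Q 66.0.0.236: descend 01000010 ; hops seen [H4] ; pick H4
  Q 77.135.221.22: descend 0100 ; hops seen [∅] ; pick no-route
  add 128.0.0.0/1 -> H3 at depth 1
  add 0.0.0.0/0 -> H5 at depth 0
  - 66.0.0.0/8 clear@8
  add 0.0.0.0/1 -> H0 at depth 1
  add 66.198.128.0/19 -> H2 at depth 19
  add 66.198.143.176/28 -> H5 at depth 28
  add 125.2.9.48/28 -> H4 at depth 28
  Q 66.198.128.14: descend 01000010110001101000 ; hops seen [H5,H0,H4,H2] ; pick H2
  Q 13.212.131.194: descend 0 ; hops seen [H5,H0] ; pick H0
  add 125.2.8.0/21 -> H5 at depth 21
  Q 66.198.128.255: descend 01000010110001101000 ; hops seen [H5,H0,H4,H2] ; pick H2
  add 125.2.8.0/22 -> H1 at depth 22
  - 0.0.0.0/1 clear@1
  Q 27.159.98.244: descend 0 ; hops seen [H5] ; pick H5
  add 125.2.0.0/16 -> H5 at depth 16
  add 54.183.198.0/24 -> H0 at depth 24

== LOOKUPS ==
["H4","no-route","H2","H0","H2","H5"]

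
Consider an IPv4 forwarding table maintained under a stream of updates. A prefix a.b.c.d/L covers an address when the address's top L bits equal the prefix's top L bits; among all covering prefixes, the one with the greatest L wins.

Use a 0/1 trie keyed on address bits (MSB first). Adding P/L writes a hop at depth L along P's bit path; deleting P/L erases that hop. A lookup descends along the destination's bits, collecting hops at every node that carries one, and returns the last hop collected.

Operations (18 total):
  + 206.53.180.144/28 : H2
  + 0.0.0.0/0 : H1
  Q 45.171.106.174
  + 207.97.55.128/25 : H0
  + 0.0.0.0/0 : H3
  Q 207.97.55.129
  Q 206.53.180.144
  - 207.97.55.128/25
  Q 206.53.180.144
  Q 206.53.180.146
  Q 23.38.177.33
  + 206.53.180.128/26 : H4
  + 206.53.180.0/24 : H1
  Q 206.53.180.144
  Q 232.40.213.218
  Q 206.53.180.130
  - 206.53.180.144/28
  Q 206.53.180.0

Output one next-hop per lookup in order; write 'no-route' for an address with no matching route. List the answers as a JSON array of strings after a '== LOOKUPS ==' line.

Apply in order:
  add 206.53.180.144/28 -> H2 at depth 28
  add 0.0.0.0/0 -> H1 at depth 0
  ? 45.171.106.174  path d0:H1  best=H1
  add 207.97.55.128/25 -> H0 at depth 25
  add 0.0.0.0/0 -> H3 at depth 0
  ? 207.97.55.129  path d0:H3→d1:-→d2:-→d3:-→d4:-→d5:-→d6:-→d7:-→d8:-→d9:-→d10:-→d11:-→d12:-→d13:-→d14:-→d15:-→d16:-→d17:-→d18:-→d19:-→d20:-→d21:-→d22:-→d23:-→d24:-→d25:H0  best=H0
  ? 206.53.180.144  path d0:H3→d1:-→d2:-→d3:-→d4:-→d5:-→d6:-→d7:-→d8:-→d9:-→d10:-→d11:-→d12:-→d13:-→d14:-→d15:-→d16:-→d17:-→d18:-→d19:-→d20:-→d21:-→d22:-→d23:-→d24:-→d25:-→d26:-→d27:-→d28:H2  best=H2
  del 207.97.55.128/25 (clear depth 25)
  ? 206.53.180.144  path d0:H3→d1:-→d2:-→d3:-→d4:-→d5:-→d6:-→d7:-→d8:-→d9:-→d10:-→d11:-→d12:-→d13:-→d14:-→d15:-→d16:-→d17:-→d18:-→d19:-→d20:-→d21:-→d22:-→d23:-→d24:-→d25:-→d26:-→d27:-→d28:H2  best=H2
  ? 206.53.180.146  path d0:H3→d1:-→d2:-→d3:-→d4:-→d5:-→d6:-→d7:-→d8:-→d9:-→d10:-→d11:-→d12:-→d13:-→d14:-→d15:-→d16:-→d17:-→d18:-→d19:-→d20:-→d21:-→d22:-→d23:-→d24:-→d25:-→d26:-→d27:-→d28:H2  best=H2
  ? 23.38.177.33  path d0:H3  best=H3
  add 206.53.180.128/26 -> H4 at depth 26
  add 206.53.180.0/24 -> H1 at depth 24
  ? 206.53.180.144  path d0:H3→d1:-→d2:-→d3:-→d4:-→d5:-→d6:-→d7:-→d8:-→d9:-→d10:-→d11:-→d12:-→d13:-→d14:-→d15:-→d16:-→d17:-→d18:-→d19:-→d20:-→d21:-→d22:-→d23:-→d24:H1→d25:-→d26:H4→d27:-→d28:H2  best=H2
  ? 232.40.213.218  path d0:H3→d1:-→d2:-  best=H3
  ? 206.53.180.130  path d0:H3→d1:-→d2:-→d3:-→d4:-→d5:-→d6:-→d7:-→d8:-→d9:-→d10:-→d11:-→d12:-→d13:-→d14:-→d15:-→d16:-→d17:-→d18:-→d19:-→d20:-→d21:-→d22:-→d23:-→d24:H1→d25:-→d26:H4→d27:-  best=H4
  del 206.53.180.144/28 (clear depth 28)
  ? 206.53.180.0  path d0:H3→d1:-→d2:-→d3:-→d4:-→d5:-→d6:-→d7:-→d8:-→d9:-→d10:-→d11:-→d12:-→d13:-→d14:-→d15:-→d16:-→d17:-→d18:-→d19:-→d20:-→d21:-→d22:-→d23:-→d24:H1  best=H1

== LOOKUPS ==
["H1","H0","H2","H2","H2","H3","H2","H3","H4","H1"]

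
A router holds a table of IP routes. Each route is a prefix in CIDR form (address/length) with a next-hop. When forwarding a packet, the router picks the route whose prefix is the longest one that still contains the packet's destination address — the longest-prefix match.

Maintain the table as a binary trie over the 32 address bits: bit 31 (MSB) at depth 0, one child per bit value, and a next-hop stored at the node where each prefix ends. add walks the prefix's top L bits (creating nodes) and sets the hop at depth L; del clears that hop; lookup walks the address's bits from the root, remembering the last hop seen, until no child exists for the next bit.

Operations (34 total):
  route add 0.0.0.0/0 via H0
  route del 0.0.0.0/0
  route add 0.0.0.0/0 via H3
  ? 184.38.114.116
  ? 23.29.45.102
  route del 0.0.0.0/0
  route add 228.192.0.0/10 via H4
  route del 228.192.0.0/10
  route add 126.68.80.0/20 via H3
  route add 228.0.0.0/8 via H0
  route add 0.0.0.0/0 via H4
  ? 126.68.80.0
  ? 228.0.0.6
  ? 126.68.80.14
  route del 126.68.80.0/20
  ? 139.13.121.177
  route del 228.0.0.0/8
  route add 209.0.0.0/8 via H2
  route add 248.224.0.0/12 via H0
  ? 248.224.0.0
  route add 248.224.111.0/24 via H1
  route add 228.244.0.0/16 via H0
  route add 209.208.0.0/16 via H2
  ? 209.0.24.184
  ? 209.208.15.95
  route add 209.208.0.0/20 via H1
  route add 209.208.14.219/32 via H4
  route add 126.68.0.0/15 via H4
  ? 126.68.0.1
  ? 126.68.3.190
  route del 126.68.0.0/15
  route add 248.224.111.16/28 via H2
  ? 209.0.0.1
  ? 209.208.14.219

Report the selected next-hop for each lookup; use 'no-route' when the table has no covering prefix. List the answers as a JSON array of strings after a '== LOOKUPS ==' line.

Trace:
  add 0.0.0.0/0 -> H0 at depth 0
  del 0.0.0.0/0 (clear depth 0)
  add 0.0.0.0/0 -> H3 at depth 0
  lookup 184.38.114.116: bits ε walk d0:H3 -> H3
  lookup 23.29.45.102: bits ε walk d0:H3 -> H3
  del 0.0.0.0/0 (clear depth 0)
  add 228.192.0.0/10 -> H4 at depth 10
  del 228.192.0.0/10 (clear depth 10)
  add 126.68.80.0/20 -> H3 at depth 20
  add 228.0.0.0/8 -> H0 at depth 8
  add 0.0.0.0/0 -> H4 at depth 0
  lookup 126.68.80.0: bits 01111110010001000101 walk d0:H4→d1:-→d2:-→d3:-→d4:-→d5:-→d6:-→d7:-→d8:-→d9:-→d10:-→d11:-→d12:-→d13:-→d14:-→d15:-→d16:-→d17:-→d18:-→d19:-→d20:H3 -> H3
  lookup 228.0.0.6: bits 11100100 walk d0:H4→d1:-→d2:-→d3:-→d4:-→d5:-→d6:-→d7:-→d8:H0 -> H0
  lookup 126.68.80.14: bits 01111110010001000101 walk d0:H4→d1:-→d2:-→d3:-→d4:-→d5:-→d6:-→d7:-→d8:-→d9:-→d10:-→d11:-→d12:-→d13:-→d14:-→d15:-→d16:-→d17:-→d18:-→d19:-→d20:H3 -> H3
  del 126.68.80.0/20 (clear depth 20)
  lookup 139.13.121.177: bits 1 walk d0:H4→d1:- -> H4
  del 228.0.0.0/8 (clear depth 8)
  add 209.0.0.0/8 -> H2 at depth 8
  add 248.224.0.0/12 -> H0 at depth 12
  lookup 248.224.0.0: bits 111110001110 walk d0:H4→d1:-→d2:-→d3:-→d4:-→d5:-→d6:-→d7:-→d8:-→d9:-→d10:-→d11:-→d12:H0 -> H0
  add 248.224.111.0/24 -> H1 at depth 24
  add 228.244.0.0/16 -> H0 at depth 16
  add 209.208.0.0/16 -> H2 at depth 16
  lookup 209.0.24.184: bits 11010001 walk d0:H4→d1:-→d2:-→d3:-→d4:-→d5:-→d6:-→d7:-→d8:H2 -> H2
  lookup 209.208.15.95: bits 1101000111010000 walk d0:H4→d1:-→d2:-→d3:-→d4:-→d5:-→d6:-→d7:-→d8:H2→d9:-→d10:-→d11:-→d12:-→d13:-→d14:-→d15:-→d16:H2 -> H2
  add 209.208.0.0/20 -> H1 at depth 20
  add 209.208.14.219/32 -> H4 at depth 32
  add 126.68.0.0/15 -> H4 at depth 15
  lookup 126.68.0.1: bits 01111110010001000 walk d0:H4→d1:-→d2:-→d3:-→d4:-→d5:-→d6:-→d7:-→d8:-→d9:-→d10:-→d11:-→d12:-→d13:-→d14:-→d15:H4→d16:-→d17:- -> H4
  lookup 126.68.3.190: bits 01111110010001000 walk d0:H4→d1:-→d2:-→d3:-→d4:-→d5:-→d6:-→d7:-→d8:-→d9:-→d10:-→d11:-→d12:-→d13:-→d14:-→d15:H4→d16:-→d17:- -> H4
  del 126.68.0.0/15 (clear depth 15)
  add 248.224.111.16/28 -> H2 at depth 28
  lookup 209.0.0.1: bits 11010001 walk d0:H4→d1:-→d2:-→d3:-→d4:-→d5:-→d6:-→d7:-→d8:H2 -> H2
  lookup 209.208.14.219: bits 11010001110100000000111011011011 walk d0:H4→d1:-→d2:-→d3:-→d4:-→d5:-→d6:-→d7:-→d8:H2→d9:-→d10:-→d11:-→d12:-→d13:-→d14:-→d15:-→d16:H2→d17:-→d18:-→d19:-→d20:H1→d21:-→d22:-→d23:-→d24:-→d25:-→d26:-→d27:-→d28:-→d29:-→d30:-→d31:-→d32:H4 -> H4

== LOOKUPS ==
["H3","H3","H3","H0","H3","H4","H0","H2","H2","H4","H4","H2","H4"]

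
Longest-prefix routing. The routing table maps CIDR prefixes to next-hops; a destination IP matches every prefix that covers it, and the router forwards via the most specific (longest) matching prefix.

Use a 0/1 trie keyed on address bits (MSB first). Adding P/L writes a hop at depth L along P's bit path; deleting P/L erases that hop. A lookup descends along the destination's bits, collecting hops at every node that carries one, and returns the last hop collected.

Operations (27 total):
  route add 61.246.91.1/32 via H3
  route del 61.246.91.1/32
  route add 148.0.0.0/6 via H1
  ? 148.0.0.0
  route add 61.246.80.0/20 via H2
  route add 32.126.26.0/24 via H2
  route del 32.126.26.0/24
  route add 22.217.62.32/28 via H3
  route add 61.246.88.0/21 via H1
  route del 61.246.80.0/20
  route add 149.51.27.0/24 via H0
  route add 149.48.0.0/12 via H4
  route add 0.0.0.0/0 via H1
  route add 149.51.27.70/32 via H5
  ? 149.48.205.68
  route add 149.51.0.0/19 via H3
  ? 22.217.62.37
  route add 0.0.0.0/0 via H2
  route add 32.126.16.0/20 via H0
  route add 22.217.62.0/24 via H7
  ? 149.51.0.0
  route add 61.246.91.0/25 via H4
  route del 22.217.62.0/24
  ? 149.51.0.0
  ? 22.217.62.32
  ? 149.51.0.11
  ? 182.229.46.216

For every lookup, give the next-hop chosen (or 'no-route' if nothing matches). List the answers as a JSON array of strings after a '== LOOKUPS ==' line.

Process each operation:
  + 61.246.91.1/32 (H3) depth=32
  del 61.246.91.1/32 (clear depth 32)
  + 148.0.0.0/6 (H1) depth=6
  lookup 148.0.0.0: bits 100101 walk d0:-→d1:-→d2:-→d3:-→d4:-→d5:-→d6:H1 -> H1
  + 61.246.80.0/20 (H2) depth=20
  + 32.126.26.0/24 (H2) depth=24
  del 32.126.26.0/24 (clear depth 24)
  + 22.217.62.32/28 (H3) depth=28
  + 61.246.88.0/21 (H1) depth=21
  del 61.246.80.0/20 (clear depth 20)
  + 149.51.27.0/24 (H0) depth=24
  + 149.48.0.0/12 (H4) depth=12
  + 0.0.0.0/0 (H1) depth=0
  + 149.51.27.70/32 (H5) depth=32
  lookup 149.48.205.68: bits 10010101001100 walk d0:H1→d1:-→d2:-→d3:-→d4:-→d5:-→d6:H1→d7:-→d8:-→d9:-→d10:-→d11:-→d12:H4→d13:-→d14:- -> H4
  + 149.51.0.0/19 (H3) depth=19
  lookup 22.217.62.37: bits 0001011011011001001111100010 walk d0:H1→d1:-→d2:-→d3:-→d4:-→d5:-→d6:-→d7:-→d8:-→d9:-→d10:-→d11:-→d12:-→d13:-→d14:-→d15:-→d16:-→d17:-→d18:-→d19:-→d20:-→d21:-→d22:-→d23:-→d24:-→d25:-→d26:-→d27:-→d28:H3 -> H3
  + 0.0.0.0/0 (H2) depth=0
  + 32.126.16.0/20 (H0) depth=20
  + 22.217.62.0/24 (H7) depth=24
  lookup 149.51.0.0: bits 1001010100110011000 walk d0:H2→d1:-→d2:-→d3:-→d4:-→d5:-→d6:H1→d7:-→d8:-→d9:-→d10:-→d11:-→d12:H4→d13:-→d14:-→d15:-→d16:-→d17:-→d18:-→d19:H3 -> H3
  + 61.246.91.0/25 (H4) depth=25
  del 22.217.62.0/24 (clear depth 24)
  lookup 149.51.0.0: bits 1001010100110011000 walk d0:H2→d1:-→d2:-→d3:-→d4:-→d5:-→d6:H1→d7:-→d8:-→d9:-→d10:-→d11:-→d12:H4→d13:-→d14:-→d15:-→d16:-→d17:-→d18:-→d19:H3 -> H3
  lookup 22.217.62.32: bits 0001011011011001001111100010 walk d0:H2→d1:-→d2:-→d3:-→d4:-→d5:-→d6:-→d7:-→d8:-→d9:-→d10:-→d11:-→d12:-→d13:-→d14:-→d15:-→d16:-→d17:-→d18:-→d19:-→d20:-→d21:-→d22:-→d23:-→d24:-→d25:-→d26:-→d27:-→d28:H3 -> H3
  lookup 149.51.0.11: bits 1001010100110011000 walk d0:H2→d1:-→d2:-→d3:-→d4:-→d5:-→d6:H1→d7:-→d8:-→d9:-→d10:-→d11:-→d12:H4→d13:-→d14:-→d15:-→d16:-→d17:-→d18:-→d19:H3 -> H3
  lookup 182.229.46.216: bits 10 walk d0:H2→d1:-→d2:- -> H2

== LOOKUPS ==
["H1","H4","H3","H3","H3","H3","H3","H2"]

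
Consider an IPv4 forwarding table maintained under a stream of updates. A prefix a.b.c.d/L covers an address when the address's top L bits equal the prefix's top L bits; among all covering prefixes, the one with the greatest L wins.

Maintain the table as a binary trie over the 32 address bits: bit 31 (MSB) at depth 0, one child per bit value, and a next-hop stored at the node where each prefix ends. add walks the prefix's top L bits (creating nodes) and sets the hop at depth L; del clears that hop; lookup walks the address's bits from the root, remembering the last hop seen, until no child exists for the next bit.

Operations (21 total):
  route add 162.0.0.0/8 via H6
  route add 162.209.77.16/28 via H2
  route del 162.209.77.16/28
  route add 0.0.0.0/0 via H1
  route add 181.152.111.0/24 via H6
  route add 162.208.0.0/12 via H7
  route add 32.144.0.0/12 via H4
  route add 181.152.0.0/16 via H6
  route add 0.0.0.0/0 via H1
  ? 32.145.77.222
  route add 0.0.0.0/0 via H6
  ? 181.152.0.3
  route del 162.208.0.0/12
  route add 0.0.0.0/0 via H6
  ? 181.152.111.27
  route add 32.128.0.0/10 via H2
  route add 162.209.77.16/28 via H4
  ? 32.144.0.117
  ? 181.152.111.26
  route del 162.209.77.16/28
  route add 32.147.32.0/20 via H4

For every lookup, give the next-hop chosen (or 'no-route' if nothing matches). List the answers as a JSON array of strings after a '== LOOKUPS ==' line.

Process each operation:
  add 162.0.0.0/8 -> H6 at depth 8
  add 162.209.77.16/28 -> H2 at depth 28
  - 162.209.77.16/28 clear@28
  add 0.0.0.0/0 -> H1 at depth 0
  add 181.152.111.0/24 -> H6 at depth 24
  add 162.208.0.0/12 -> H7 at depth 12
  add 32.144.0.0/12 -> H4 at depth 12
  add 181.152.0.0/16 -> H6 at depth 16
  add 0.0.0.0/0 -> H1 at depth 0
  lookup 32.145.77.222: bits 001000001001 walk d0:H1→d1:-→d2:-→d3:-→d4:-→d5:-→d6:-→d7:-→d8:-→d9:-→d10:-→d11:-→d12:H4 -> H4
  add 0.0.0.0/0 -> H6 at depth 0
  lookup 181.152.0.3: bits 10110101100110000 walk d0:H6→d1:-→d2:-→d3:-→d4:-→d5:-→d6:-→d7:-→d8:-→d9:-→d10:-→d11:-→d12:-→d13:-→d14:-→d15:-→d16:H6→d17:- -> H6
  - 162.208.0.0/12 clear@12
  add 0.0.0.0/0 -> H6 at depth 0
  lookup 181.152.111.27: bits 101101011001100001101111 walk d0:H6→d1:-→d2:-→d3:-→d4:-→d5:-→d6:-→d7:-→d8:-→d9:-→d10:-→d11:-→d12:-→d13:-→d14:-→d15:-→d16:H6→d17:-→d18:-→d19:-→d20:-→d21:-→d22:-→d23:-→d24:H6 -> H6
  add 32.128.0.0/10 -> H2 at depth 10
  add 162.209.77.16/28 -> H4 at depth 28
  lookup 32.144.0.117: bits 001000001001 walk d0:H6→d1:-→d2:-→d3:-→d4:-→d5:-→d6:-→d7:-→d8:-→d9:-→d10:H2→d11:-→d12:H4 -> H4
  lookup 181.152.111.26: bits 101101011001100001101111 walk d0:H6→d1:-→d2:-→d3:-→d4:-→d5:-→d6:-→d7:-→d8:-→d9:-→d10:-→d11:-→d12:-→d13:-→d14:-→d15:-→d16:H6→d17:-→d18:-→d19:-→d20:-→d21:-→d22:-→d23:-→d24:H6 -> H6
  - 162.209.77.16/28 clear@28
  add 32.147.32.0/20 -> H4 at depth 20

== LOOKUPS ==
["H4","H6","H6","H4","H6"]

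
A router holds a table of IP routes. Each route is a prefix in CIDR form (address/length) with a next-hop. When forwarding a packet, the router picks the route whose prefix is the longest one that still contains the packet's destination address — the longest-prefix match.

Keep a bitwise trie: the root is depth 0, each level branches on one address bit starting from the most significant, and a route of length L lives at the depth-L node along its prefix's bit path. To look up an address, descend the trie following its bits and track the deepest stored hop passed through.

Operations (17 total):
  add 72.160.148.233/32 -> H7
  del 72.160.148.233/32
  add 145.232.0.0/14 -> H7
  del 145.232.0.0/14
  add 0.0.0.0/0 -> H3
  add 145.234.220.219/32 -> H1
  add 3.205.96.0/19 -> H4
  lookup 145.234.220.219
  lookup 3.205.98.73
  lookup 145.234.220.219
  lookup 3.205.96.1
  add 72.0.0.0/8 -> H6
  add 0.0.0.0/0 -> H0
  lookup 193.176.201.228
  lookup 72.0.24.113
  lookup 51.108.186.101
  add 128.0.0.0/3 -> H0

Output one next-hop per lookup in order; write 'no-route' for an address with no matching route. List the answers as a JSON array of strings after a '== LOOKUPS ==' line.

Process each operation:
  add 72.160.148.233/32 -> H7 at depth 32
  - 72.160.148.233/32 clear@32
  add 145.232.0.0/14 -> H7 at depth 14
  - 145.232.0.0/14 clear@14
  add 0.0.0.0/0 -> H3 at depth 0
  add 145.234.220.219/32 -> H1 at depth 32
  add 3.205.96.0/19 -> H4 at depth 19
  Q 145.234.220.219: descend 10010001111010101101110011011011 ; hops seen [H3,H1] ; pick H1
  Q 3.205.98.73: descend 0000001111001101011 ; hops seen [H3,H4] ; pick H4
  Q 145.234.220.219: descend 10010001111010101101110011011011 ; hops seen [H3,H1] ; pick H1
  Q 3.205.96.1: descend 0000001111001101011 ; hops seen [H3,H4] ; pick H4
  add 72.0.0.0/8 -> H6 at depth 8
  add 0.0.0.0/0 -> H0 at depth 0
  Q 193.176.201.228: descend 1 ; hops seen [H0] ; pick H0
  Q 72.0.24.113: descend 01001000 ; hops seen [H0,H6] ; pick H6
  Q 51.108.186.101: descend 00 ; hops seen [H0] ; pick H0
  add 128.0.0.0/3 -> H0 at depth 3

== LOOKUPS ==
["H1","H4","H1","H4","H0","H6","H0"]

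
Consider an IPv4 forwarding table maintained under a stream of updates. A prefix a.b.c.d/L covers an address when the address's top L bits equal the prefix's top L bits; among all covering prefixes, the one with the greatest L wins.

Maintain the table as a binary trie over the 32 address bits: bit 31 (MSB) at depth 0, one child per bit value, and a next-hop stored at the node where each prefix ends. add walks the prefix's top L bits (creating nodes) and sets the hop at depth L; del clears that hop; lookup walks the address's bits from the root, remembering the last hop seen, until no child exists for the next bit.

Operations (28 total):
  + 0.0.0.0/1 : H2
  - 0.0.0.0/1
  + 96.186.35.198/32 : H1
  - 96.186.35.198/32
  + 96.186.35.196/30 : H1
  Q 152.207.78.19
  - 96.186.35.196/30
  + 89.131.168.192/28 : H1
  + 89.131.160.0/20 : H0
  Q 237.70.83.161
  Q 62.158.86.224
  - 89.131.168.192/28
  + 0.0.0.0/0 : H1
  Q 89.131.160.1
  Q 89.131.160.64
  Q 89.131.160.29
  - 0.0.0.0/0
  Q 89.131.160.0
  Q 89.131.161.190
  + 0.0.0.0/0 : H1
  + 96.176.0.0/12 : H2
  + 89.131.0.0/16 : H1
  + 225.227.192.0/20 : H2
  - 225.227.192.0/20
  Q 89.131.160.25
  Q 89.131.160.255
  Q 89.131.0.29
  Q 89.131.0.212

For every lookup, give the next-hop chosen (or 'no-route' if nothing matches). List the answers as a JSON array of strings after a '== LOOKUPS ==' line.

Process each operation:
  + 0.0.0.0/1 (H2) depth=1
  - 0.0.0.0/1 clear@1
  + 96.186.35.198/32 (H1) depth=32
  - 96.186.35.198/32 clear@32
  + 96.186.35.196/30 (H1) depth=30
  lookup 152.207.78.19: bits ε walk d0:- -> no-route
  - 96.186.35.196/30 clear@30
  + 89.131.168.192/28 (H1) depth=28
  + 89.131.160.0/20 (H0) depth=20
  lookup 237.70.83.161: bits ε walk d0:- -> no-route
  lookup 62.158.86.224: bits 0 walk d0:-→d1:- -> no-route
  - 89.131.168.192/28 clear@28
  + 0.0.0.0/0 (H1) depth=0
  lookup 89.131.160.1: bits 01011001100000111010 walk d0:H1→d1:-→d2:-→d3:-→d4:-→d5:-→d6:-→d7:-→d8:-→d9:-→d10:-→d11:-→d12:-→d13:-→d14:-→d15:-→d16:-→d17:-→d18:-→d19:-→d20:H0 -> H0
  lookup 89.131.160.64: bits 01011001100000111010 walk d0:H1→d1:-→d2:-→d3:-→d4:-→d5:-→d6:-→d7:-→d8:-→d9:-→d10:-→d11:-→d12:-→d13:-→d14:-→d15:-→d16:-→d17:-→d18:-→d19:-→d20:H0 -> H0
  lookup 89.131.160.29: bits 01011001100000111010 walk d0:H1→d1:-→d2:-→d3:-→d4:-→d5:-→d6:-→d7:-→d8:-→d9:-→d10:-→d11:-→d12:-→d13:-→d14:-→d15:-→d16:-→d17:-→d18:-→d19:-→d20:H0 -> H0
  - 0.0.0.0/0 clear@0
  lookup 89.131.160.0: bits 01011001100000111010 walk d0:-→d1:-→d2:-→d3:-→d4:-→d5:-→d6:-→d7:-→d8:-→d9:-→d10:-→d11:-→d12:-→d13:-→d14:-→d15:-→d16:-→d17:-→d18:-→d19:-→d20:H0 -> H0
  lookup 89.131.161.190: bits 01011001100000111010 walk d0:-→d1:-→d2:-→d3:-→d4:-→d5:-→d6:-→d7:-→d8:-→d9:-→d10:-→d11:-→d12:-→d13:-→d14:-→d15:-→d16:-→d17:-→d18:-→d19:-→d20:H0 -> H0
  + 0.0.0.0/0 (H1) depth=0
  + 96.176.0.0/12 (H2) depth=12
  + 89.131.0.0/16 (H1) depth=16
  + 225.227.192.0/20 (H2) depth=20
  - 225.227.192.0/20 clear@20
  lookup 89.131.160.25: bits 01011001100000111010 walk d0:H1→d1:-→d2:-→d3:-→d4:-→d5:-→d6:-→d7:-→d8:-→d9:-→d10:-→d11:-→d12:-→d13:-→d14:-→d15:-→d16:H1→d17:-→d18:-→d19:-→d20:H0 -> H0
  lookup 89.131.160.255: bits 01011001100000111010 walk d0:H1→d1:-→d2:-→d3:-→d4:-→d5:-→d6:-→d7:-→d8:-→d9:-→d10:-→d11:-→d12:-→d13:-→d14:-→d15:-→d16:H1→d17:-→d18:-→d19:-→d20:H0 -> H0
  lookup 89.131.0.29: bits 0101100110000011 walk d0:H1→d1:-→d2:-→d3:-→d4:-→d5:-→d6:-→d7:-→d8:-→d9:-→d10:-→d11:-→d12:-→d13:-→d14:-→d15:-→d16:H1 -> H1
  lookup 89.131.0.212: bits 0101100110000011 walk d0:H1→d1:-→d2:-→d3:-→d4:-→d5:-→d6:-→d7:-→d8:-→d9:-→d10:-→d11:-→d12:-→d13:-→d14:-→d15:-→d16:H1 -> H1

== LOOKUPS ==
["no-route","no-route","no-route","H0","H0","H0","H0","H0","H0","H0","H1","H1"]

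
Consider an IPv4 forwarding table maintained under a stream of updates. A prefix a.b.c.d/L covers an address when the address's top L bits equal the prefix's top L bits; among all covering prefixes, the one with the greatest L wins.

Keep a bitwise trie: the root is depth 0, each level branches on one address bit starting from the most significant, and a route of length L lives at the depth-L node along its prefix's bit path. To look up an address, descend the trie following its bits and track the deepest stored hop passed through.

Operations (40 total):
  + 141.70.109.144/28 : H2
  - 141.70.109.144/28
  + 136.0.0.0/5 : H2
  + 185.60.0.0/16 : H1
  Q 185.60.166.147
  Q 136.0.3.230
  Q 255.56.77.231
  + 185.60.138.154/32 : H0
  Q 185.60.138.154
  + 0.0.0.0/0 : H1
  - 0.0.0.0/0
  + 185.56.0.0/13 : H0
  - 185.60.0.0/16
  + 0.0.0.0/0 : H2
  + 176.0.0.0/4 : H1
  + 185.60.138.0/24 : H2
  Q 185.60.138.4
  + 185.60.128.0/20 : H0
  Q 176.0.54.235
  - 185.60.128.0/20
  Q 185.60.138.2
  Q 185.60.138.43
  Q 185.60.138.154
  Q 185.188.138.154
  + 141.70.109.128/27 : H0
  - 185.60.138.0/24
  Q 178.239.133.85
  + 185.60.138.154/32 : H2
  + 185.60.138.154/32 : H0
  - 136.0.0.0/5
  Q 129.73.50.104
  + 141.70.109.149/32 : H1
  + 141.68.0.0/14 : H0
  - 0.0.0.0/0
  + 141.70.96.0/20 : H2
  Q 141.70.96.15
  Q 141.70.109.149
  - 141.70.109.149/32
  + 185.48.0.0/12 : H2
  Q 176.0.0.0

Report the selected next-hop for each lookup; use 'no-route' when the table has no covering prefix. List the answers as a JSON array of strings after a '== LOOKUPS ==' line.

Apply in order:
  + 141.70.109.144/28 (H2) depth=28
  - 141.70.109.144/28 clear@28
  + 136.0.0.0/5 (H2) depth=5
  + 185.60.0.0/16 (H1) depth=16
  ? 185.60.166.147  path d0:-→d1:-→d2:-→d3:-→d4:-→d5:-→d6:-→d7:-→d8:-→d9:-→d10:-→d11:-→d12:-→d13:-→d14:-→d15:-→d16:H1  best=H1
  ? 136.0.3.230  path d0:-→d1:-→d2:-→d3:-→d4:-→d5:H2  best=H2
  ? 255.56.77.231  path d0:-→d1:-  best=no-route
  + 185.60.138.154/32 (H0) depth=32
  ? 185.60.138.154  path d0:-→d1:-→d2:-→d3:-→d4:-→d5:-→d6:-→d7:-→d8:-→d9:-→d10:-→d11:-→d12:-→d13:-→d14:-→d15:-→d16:H1→d17:-→d18:-→d19:-→d20:-→d21:-→d22:-→d23:-→d24:-→d25:-→d26:-→d27:-→d28:-→d29:-→d30:-→d31:-→d32:H0  best=H0
  + 0.0.0.0/0 (H1) depth=0
  - 0.0.0.0/0 clear@0
  + 185.56.0.0/13 (H0) depth=13
  - 185.60.0.0/16 clear@16
  + 0.0.0.0/0 (H2) depth=0
  + 176.0.0.0/4 (H1) depth=4
  + 185.60.138.0/24 (H2) depth=24
  ? 185.60.138.4  path d0:H2→d1:-→d2:-→d3:-→d4:H1→d5:-→d6:-→d7:-→d8:-→d9:-→d10:-→d11:-→d12:-→d13:H0→d14:-→d15:-→d16:-→d17:-→d18:-→d19:-→d20:-→d21:-→d22:-→d23:-→d24:H2  best=H2
  + 185.60.128.0/20 (H0) depth=20
  ? 176.0.54.235  path d0:H2→d1:-→d2:-→d3:-→d4:H1  best=H1
  - 185.60.128.0/20 clear@20
  ? 185.60.138.2  path d0:H2→d1:-→d2:-→d3:-→d4:H1→d5:-→d6:-→d7:-→d8:-→d9:-→d10:-→d11:-→d12:-→d13:H0→d14:-→d15:-→d16:-→d17:-→d18:-→d19:-→d20:-→d21:-→d22:-→d23:-→d24:H2  best=H2
  ? 185.60.138.43  path d0:H2→d1:-→d2:-→d3:-→d4:H1→d5:-→d6:-→d7:-→d8:-→d9:-→d10:-→d11:-→d12:-→d13:H0→d14:-→d15:-→d16:-→d17:-→d18:-→d19:-→d20:-→d21:-→d22:-→d23:-→d24:H2  best=H2
  ? 185.60.138.154  path d0:H2→d1:-→d2:-→d3:-→d4:H1→d5:-→d6:-→d7:-→d8:-→d9:-→d10:-→d11:-→d12:-→d13:H0→d14:-→d15:-→d16:-→d17:-→d18:-→d19:-→d20:-→d21:-→d22:-→d23:-→d24:H2→d25:-→d26:-→d27:-→d28:-→d29:-→d30:-→d31:-→d32:H0  best=H0
  ? 185.188.138.154  path d0:H2→d1:-→d2:-→d3:-→d4:H1→d5:-→d6:-→d7:-→d8:-  best=H1
  + 141.70.109.128/27 (H0) depth=27
  - 185.60.138.0/24 clear@24
  ? 178.239.133.85  path d0:H2→d1:-→d2:-→d3:-→d4:H1  best=H1
  + 185.60.138.154/32 (H2) depth=32
  + 185.60.138.154/32 (H0) depth=32
  - 136.0.0.0/5 clear@5
  ? 129.73.50.104  path d0:H2→d1:-→d2:-→d3:-→d4:-  best=H2
  + 141.70.109.149/32 (H1) depth=32
  + 141.68.0.0/14 (H0) depth=14
  - 0.0.0.0/0 clear@0
  + 141.70.96.0/20 (H2) depth=20
  ? 141.70.96.15  path d0:-→d1:-→d2:-→d3:-→d4:-→d5:-→d6:-→d7:-→d8:-→d9:-→d10:-→d11:-→d12:-→d13:-→d14:H0→d15:-→d16:-→d17:-→d18:-→d19:-→d20:H2  best=H2
  ? 141.70.109.149  path d0:-→d1:-→d2:-→d3:-→d4:-→d5:-→d6:-→d7:-→d8:-→d9:-→d10:-→d11:-→d12:-→d13:-→d14:H0→d15:-→d16:-→d17:-→d18:-→d19:-→d20:H2→d21:-→d22:-→d23:-→d24:-→d25:-→d26:-→d27:H0→d28:-→d29:-→d30:-→d31:-→d32:H1  best=H1
  - 141.70.109.149/32 clear@32
  + 185.48.0.0/12 (H2) depth=12
  ? 176.0.0.0  path d0:-→d1:-→d2:-→d3:-→d4:H1  best=H1

== LOOKUPS ==
["H1","H2","no-route","H0","H2","H1","H2","H2","H0","H1","H1","H2","H2","H1","H1"]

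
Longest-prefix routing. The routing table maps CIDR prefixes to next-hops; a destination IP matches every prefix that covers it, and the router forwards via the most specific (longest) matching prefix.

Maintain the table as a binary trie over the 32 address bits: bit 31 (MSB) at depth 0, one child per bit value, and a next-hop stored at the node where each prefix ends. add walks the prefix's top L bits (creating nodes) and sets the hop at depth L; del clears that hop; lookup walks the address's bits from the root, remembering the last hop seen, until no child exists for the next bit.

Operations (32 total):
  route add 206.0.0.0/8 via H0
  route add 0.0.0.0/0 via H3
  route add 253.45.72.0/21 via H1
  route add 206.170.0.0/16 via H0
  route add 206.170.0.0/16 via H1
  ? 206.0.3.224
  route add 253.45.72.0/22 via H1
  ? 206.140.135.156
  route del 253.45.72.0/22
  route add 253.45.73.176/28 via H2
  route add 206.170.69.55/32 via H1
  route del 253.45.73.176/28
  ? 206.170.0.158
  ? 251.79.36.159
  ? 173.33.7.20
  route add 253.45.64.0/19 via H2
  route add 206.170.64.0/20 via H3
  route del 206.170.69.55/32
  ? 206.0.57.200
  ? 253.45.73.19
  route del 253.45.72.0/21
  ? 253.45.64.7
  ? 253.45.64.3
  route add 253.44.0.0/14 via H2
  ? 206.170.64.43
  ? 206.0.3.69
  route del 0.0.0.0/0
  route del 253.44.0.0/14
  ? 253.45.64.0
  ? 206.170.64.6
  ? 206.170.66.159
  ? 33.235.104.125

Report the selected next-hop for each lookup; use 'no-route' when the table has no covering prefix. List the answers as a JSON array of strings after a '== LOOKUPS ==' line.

Trace:
  + 206.0.0.0/8 (H0) depth=8
  + 0.0.0.0/0 (H3) depth=0
  + 253.45.72.0/21 (H1) depth=21
  + 206.170.0.0/16 (H0) depth=16
  + 206.170.0.0/16 (H1) depth=16
  ? 206.0.3.224  path d0:H3→d1:-→d2:-→d3:-→d4:-→d5:-→d6:-→d7:-→d8:H0  best=H0
  + 253.45.72.0/22 (H1) depth=22
  ? 206.140.135.156  path d0:H3→d1:-→d2:-→d3:-→d4:-→d5:-→d6:-→d7:-→d8:H0→d9:-→d10:-  best=H0
  - 253.45.72.0/22 clear@22
  + 253.45.73.176/28 (H2) depth=28
  + 206.170.69.55/32 (H1) depth=32
  - 253.45.73.176/28 clear@28
  ? 206.170.0.158  path d0:H3→d1:-→d2:-→d3:-→d4:-→d5:-→d6:-→d7:-→d8:H0→d9:-→d10:-→d11:-→d12:-→d13:-→d14:-→d15:-→d16:H1→d17:-  best=H1
  ? 251.79.36.159  path d0:H3→d1:-→d2:-→d3:-→d4:-→d5:-  best=H3
  ? 173.33.7.20  path d0:H3→d1:-  best=H3
  + 253.45.64.0/19 (H2) depth=19
  + 206.170.64.0/20 (H3) depth=20
  - 206.170.69.55/32 clear@32
  ? 206.0.57.200  path d0:H3→d1:-→d2:-→d3:-→d4:-→d5:-→d6:-→d7:-→d8:H0  best=H0
  ? 253.45.73.19  path d0:H3→d1:-→d2:-→d3:-→d4:-→d5:-→d6:-→d7:-→d8:-→d9:-→d10:-→d11:-→d12:-→d13:-→d14:-→d15:-→d16:-→d17:-→d18:-→d19:H2→d20:-→d21:H1→d22:-→d23:-→d24:-  best=H1
  - 253.45.72.0/21 clear@21
  ? 253.45.64.7  path d0:H3→d1:-→d2:-→d3:-→d4:-→d5:-→d6:-→d7:-→d8:-→d9:-→d10:-→d11:-→d12:-→d13:-→d14:-→d15:-→d16:-→d17:-→d18:-→d19:H2→d20:-  best=H2
  ? 253.45.64.3  path d0:H3→d1:-→d2:-→d3:-→d4:-→d5:-→d6:-→d7:-→d8:-→d9:-→d10:-→d11:-→d12:-→d13:-→d14:-→d15:-→d16:-→d17:-→d18:-→d19:H2→d20:-  best=H2
  + 253.44.0.0/14 (H2) depth=14
  ? 206.170.64.43  path d0:H3→d1:-→d2:-→d3:-→d4:-→d5:-→d6:-→d7:-→d8:H0→d9:-→d10:-→d11:-→d12:-→d13:-→d14:-→d15:-→d16:H1→d17:-→d18:-→d19:-→d20:H3→d21:-  best=H3
  ? 206.0.3.69  path d0:H3→d1:-→d2:-→d3:-→d4:-→d5:-→d6:-→d7:-→d8:H0  best=H0
  - 0.0.0.0/0 clear@0
  - 253.44.0.0/14 clear@14
  ? 253.45.64.0  path d0:-→d1:-→d2:-→d3:-→d4:-→d5:-→d6:-→d7:-→d8:-→d9:-→d10:-→d11:-→d12:-→d13:-→d14:-→d15:-→d16:-→d17:-→d18:-→d19:H2→d20:-  best=H2
  ? 206.170.64.6  path d0:-→d1:-→d2:-→d3:-→d4:-→d5:-→d6:-→d7:-→d8:H0→d9:-→d10:-→d11:-→d12:-→d13:-→d14:-→d15:-→d16:H1→d17:-→d18:-→d19:-→d20:H3→d21:-  best=H3
  ? 206.170.66.159  path d0:-→d1:-→d2:-→d3:-→d4:-→d5:-→d6:-→d7:-→d8:H0→d9:-→d10:-→d11:-→d12:-→d13:-→d14:-→d15:-→d16:H1→d17:-→d18:-→d19:-→d20:H3→d21:-  best=H3
  ? 33.235.104.125  path d0:-  best=no-route

== LOOKUPS ==
["H0","H0","H1","H3","H3","H0","H1","H2","H2","H3","H0","H2","H3","H3","no-route"]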